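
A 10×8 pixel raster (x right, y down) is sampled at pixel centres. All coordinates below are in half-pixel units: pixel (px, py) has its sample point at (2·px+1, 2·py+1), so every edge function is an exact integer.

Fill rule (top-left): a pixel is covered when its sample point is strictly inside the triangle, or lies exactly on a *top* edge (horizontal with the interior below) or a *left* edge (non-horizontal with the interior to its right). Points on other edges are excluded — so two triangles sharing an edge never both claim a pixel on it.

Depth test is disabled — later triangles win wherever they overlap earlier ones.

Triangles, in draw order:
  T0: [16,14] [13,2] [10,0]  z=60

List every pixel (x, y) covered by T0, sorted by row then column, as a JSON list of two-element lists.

T0:
  2·area = 30  (B↔C swapped to make it positive)
  edge (16, 14)→(10, 0): d=(-6,-14) top-left  bias=+0
  edge (10, 0)→(13, 2): d=(3,2) right/bottom  bias=-1
  edge (13, 2)→(16, 14): d=(3,12) right/bottom  bias=-1
    (5,0)@(11, 1): e=[8,1,21] → X
    (6,0)@(13, 1): e=[36,-3,-3] → .
    (5,1)@(11, 3): e=[-4,7,27] → .
    (6,1)@(13, 3): e=[24,3,3] → X
    (7,1)@(15, 3): e=[52,-1,-21] → .
    (6,2)@(13, 5): e=[12,9,9] → X
    (7,2)@(15, 5): e=[40,5,-15] → .
    (6,3)@(13, 7): e=[0,15,15] → X  [on edge]
    (7,3)@(15, 7): e=[28,11,-9] → .
    (6,4)@(13, 9): e=[-12,21,21] → .
    (7,5)@(15, 11): e=[4,23,3] → X
    (8,5)@(17, 11): e=[32,19,-21] → .
  covered (5 px):
    . . . . . X . . . .
    . . . . . . X . . .
    . . . . . . X . . .
    . . . . . . X . . .
    . . . . . . . . . .
    . . . . . . . X . .
    . . . . . . . . . .
    . . . . . . . . . .

Answer: [[5,0],[6,1],[6,2],[6,3],[7,5]]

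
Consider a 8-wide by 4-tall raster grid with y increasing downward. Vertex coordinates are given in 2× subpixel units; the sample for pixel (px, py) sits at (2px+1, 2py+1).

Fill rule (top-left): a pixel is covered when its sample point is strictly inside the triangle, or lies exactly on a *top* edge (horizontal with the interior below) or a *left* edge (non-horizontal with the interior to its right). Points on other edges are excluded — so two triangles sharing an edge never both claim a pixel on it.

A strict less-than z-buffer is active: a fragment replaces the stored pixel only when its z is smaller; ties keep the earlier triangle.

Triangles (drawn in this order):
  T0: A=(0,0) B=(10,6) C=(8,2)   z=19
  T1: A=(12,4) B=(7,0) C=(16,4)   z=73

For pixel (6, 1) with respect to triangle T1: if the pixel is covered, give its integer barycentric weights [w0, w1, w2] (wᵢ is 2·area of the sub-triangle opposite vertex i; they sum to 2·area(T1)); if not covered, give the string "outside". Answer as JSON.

T0:
  2·area = 28  (B↔C swapped to make it positive)
  edge (0, 0)→(8, 2): d=(8,2) right/bottom  bias=-1
  edge (8, 2)→(10, 6): d=(2,4) right/bottom  bias=-1
  edge (10, 6)→(0, 0): d=(-10,-6) top-left  bias=+0
    (1,0)@(3, 1): e=[2,18,8] → █
    (2,0)@(5, 1): e=[-2,10,20] → ·
    (1,1)@(3, 3): e=[18,22,-12] → ·
    (2,1)@(5, 3): e=[14,14,0] → █  [on edge]
    (3,1)@(7, 3): e=[10,6,12] → █
    (4,1)@(9, 3): e=[6,-2,24] → ·
    (2,2)@(5, 5): e=[30,18,-20] → ·
    (3,2)@(7, 5): e=[26,10,-8] → ·
    (4,2)@(9, 5): e=[22,2,4] → █
    (5,2)@(11, 5): e=[18,-6,16] → ·
    (4,3)@(9, 7): e=[38,6,-16] → ·
  covered (4 px):
    · █ · · · · · ·
    · · █ █ · · · ·
    · · · · █ · · ·
    · · · · · · · ·
T1:
  2·area = 16
  edge (12, 4)→(7, 0): d=(-5,-4) top-left  bias=+0
  edge (7, 0)→(16, 4): d=(9,4) right/bottom  bias=-1
  edge (16, 4)→(12, 4): d=(-4,0) right/bottom  bias=-1
    (4,0)@(9, 1): e=[3,1,12] → █
    (5,0)@(11, 1): e=[11,-7,12] → ·
    (4,1)@(9, 3): e=[-7,19,4] → ·
    (5,1)@(11, 3): e=[1,11,4] → █
    (6,1)@(13, 3): e=[9,3,4] → █
    (7,1)@(15, 3): e=[17,-5,4] → ·
    (5,2)@(11, 5): e=[-9,29,-4] → ·
    (6,2)@(13, 5): e=[-1,21,-4] → ·
  covered (3 px):
    · · · · █ · · ·
    · · · · · █ █ ·
    · · · · · · · ·
    · · · · · · · ·

Final: [3,4,9]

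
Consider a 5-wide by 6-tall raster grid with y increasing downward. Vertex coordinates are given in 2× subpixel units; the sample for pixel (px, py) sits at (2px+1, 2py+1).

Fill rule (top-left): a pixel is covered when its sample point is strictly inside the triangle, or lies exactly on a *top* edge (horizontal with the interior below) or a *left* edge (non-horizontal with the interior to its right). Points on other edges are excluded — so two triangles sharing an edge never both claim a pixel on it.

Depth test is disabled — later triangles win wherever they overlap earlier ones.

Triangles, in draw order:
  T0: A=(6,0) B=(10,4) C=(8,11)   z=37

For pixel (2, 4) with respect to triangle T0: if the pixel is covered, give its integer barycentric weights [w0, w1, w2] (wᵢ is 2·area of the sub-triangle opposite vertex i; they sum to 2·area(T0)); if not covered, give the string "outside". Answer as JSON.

T0:
  2·area = 36
  edge (6, 0)→(10, 4): d=(4,4) right/bottom  bias=-1
  edge (10, 4)→(8, 11): d=(-2,7) right/bottom  bias=-1
  edge (8, 11)→(6, 0): d=(-2,-11) top-left  bias=+0
    (3,0)@(7, 1): e=[0,27,9] → .  [on edge]
    (3,1)@(7, 3): e=[8,23,5] → X
    (4,1)@(9, 3): e=[0,9,27] → .  [on edge]
    (3,2)@(7, 5): e=[16,19,1] → X
    (4,2)@(9, 5): e=[8,5,23] → X
    (3,3)@(7, 7): e=[24,15,-3] → .
    (4,3)@(9, 7): e=[16,1,19] → X
    (4,4)@(9, 9): e=[24,-3,15] → .
  covered (4 px):
    . . . . .
    . . . X .
    . . . X X
    . . . . X
    . . . . .
    . . . . .

Final: "outside"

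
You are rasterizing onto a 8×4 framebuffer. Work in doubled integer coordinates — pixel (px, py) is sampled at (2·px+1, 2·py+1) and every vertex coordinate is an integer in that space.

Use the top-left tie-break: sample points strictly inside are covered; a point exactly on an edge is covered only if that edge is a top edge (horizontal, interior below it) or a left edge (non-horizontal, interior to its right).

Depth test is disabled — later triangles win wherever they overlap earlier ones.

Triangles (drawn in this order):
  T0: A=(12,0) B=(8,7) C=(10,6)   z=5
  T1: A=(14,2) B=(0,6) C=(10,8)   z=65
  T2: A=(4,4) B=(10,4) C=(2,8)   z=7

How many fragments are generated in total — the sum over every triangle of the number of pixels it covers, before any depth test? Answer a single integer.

T0:
  2·area = 10  (B↔C swapped to make it positive)
  edge (12, 0)→(10, 6): d=(-2,6) right/bottom  bias=-1
  edge (10, 6)→(8, 7): d=(-2,1) right/bottom  bias=-1
  edge (8, 7)→(12, 0): d=(4,-7) top-left  bias=+0
    (5,1)@(11, 3): e=[0,5,5] → ·  [on edge]
  covered (0 px):
    · · · · · · · ·
    · · · · · · · ·
    · · · · · · · ·
    · · · · · · · ·
T1:
  2·area = 68  (B↔C swapped to make it positive)
  edge (14, 2)→(10, 8): d=(-4,6) right/bottom  bias=-1
  edge (10, 8)→(0, 6): d=(-10,-2) top-left  bias=+0
  edge (0, 6)→(14, 2): d=(14,-4) top-left  bias=+0
    (5,1)@(11, 3): e=[14,52,2] → #
    (6,1)@(13, 3): e=[2,56,10] → #
    (7,1)@(15, 3): e=[-10,60,18] → ·
    (2,2)@(5, 5): e=[42,20,6] → #
    (3,2)@(7, 5): e=[30,24,14] → #
    (4,2)@(9, 5): e=[18,28,22] → #
    (6,2)@(13, 5): e=[-6,36,38] → ·
    (2,3)@(5, 7): e=[34,0,34] → #  [on edge]
    (5,3)@(11, 7): e=[-2,12,58] → ·
  covered (9 px):
    · · · · · · · ·
    · · · · · # # ·
    · · # # # # · ·
    · · # # # · · ·
T2:
  2·area = 24
  edge (4, 4)→(10, 4): d=(6,0) top-left  bias=+0
  edge (10, 4)→(2, 8): d=(-8,4) right/bottom  bias=-1
  edge (2, 8)→(4, 4): d=(2,-4) top-left  bias=+0
    (2,2)@(5, 5): e=[6,12,6] → #
    (3,2)@(7, 5): e=[6,4,14] → #
    (4,2)@(9, 5): e=[6,-4,22] → ·
    (1,3)@(3, 7): e=[18,4,2] → #
    (2,3)@(5, 7): e=[18,-4,10] → ·
    (3,3)@(7, 7): e=[18,-12,18] → ·
  covered (3 px):
    · · · · · · · ·
    · · · · · · · ·
    · · # # · · · ·
    · # · · · · · ·

Result: 12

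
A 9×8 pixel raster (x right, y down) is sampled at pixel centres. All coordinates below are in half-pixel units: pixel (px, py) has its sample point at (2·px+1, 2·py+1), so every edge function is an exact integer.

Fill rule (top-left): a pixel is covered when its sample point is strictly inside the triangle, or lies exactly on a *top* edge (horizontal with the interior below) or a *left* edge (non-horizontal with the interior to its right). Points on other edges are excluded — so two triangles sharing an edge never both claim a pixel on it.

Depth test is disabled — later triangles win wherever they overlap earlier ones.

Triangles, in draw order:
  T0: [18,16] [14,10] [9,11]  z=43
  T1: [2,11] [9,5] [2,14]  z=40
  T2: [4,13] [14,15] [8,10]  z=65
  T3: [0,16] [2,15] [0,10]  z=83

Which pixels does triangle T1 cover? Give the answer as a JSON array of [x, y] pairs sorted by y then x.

T0:
  2·area = 34  (B↔C swapped to make it positive)
  edge (18, 16)→(9, 11): d=(-9,-5) top-left  bias=+0
  edge (9, 11)→(14, 10): d=(5,-1) top-left  bias=+0
  edge (14, 10)→(18, 16): d=(4,6) right/bottom  bias=-1
    (4,5)@(9, 11): e=[0,0,34] → X  [on edge]
    (5,5)@(11, 11): e=[10,2,22] → X
    (6,5)@(13, 11): e=[20,4,10] → X
    (7,5)@(15, 11): e=[30,6,-2] → .
    (4,6)@(9, 13): e=[-18,10,42] → .
    (5,6)@(11, 13): e=[-8,12,30] → .
    (6,6)@(13, 13): e=[2,14,18] → X
    (7,6)@(15, 13): e=[12,16,6] → X
    (8,6)@(17, 13): e=[22,18,-6] → .
    (6,7)@(13, 15): e=[-16,24,26] → .
    (7,7)@(15, 15): e=[-6,26,14] → .
    (8,7)@(17, 15): e=[4,28,2] → X
  covered (6 px):
    . . . . . . . . .
    . . . . . . . . .
    . . . . . . . . .
    . . . . . . . . .
    . . . . . . . . .
    . . . . X X X . .
    . . . . . . X X .
    . . . . . . . . X
T1:
  2·area = 21
  edge (2, 11)→(9, 5): d=(7,-6) top-left  bias=+0
  edge (9, 5)→(2, 14): d=(-7,9) right/bottom  bias=-1
  edge (2, 14)→(2, 11): d=(0,-3) top-left  bias=+0
    (4,2)@(9, 5): e=[0,0,21] → .  [on edge]
    (3,3)@(7, 7): e=[2,4,15] → X
    (4,3)@(9, 7): e=[14,-14,21] → .
    (2,4)@(5, 9): e=[4,8,9] → X
    (3,4)@(7, 9): e=[16,-10,15] → .
    (1,5)@(3, 11): e=[6,12,3] → X
    (2,5)@(5, 11): e=[18,-6,9] → .
    (1,6)@(3, 13): e=[20,-2,3] → .
  covered (3 px):
    . . . . . . . . .
    . . . . . . . . .
    . . . . . . . . .
    . . . X . . . . .
    . . X . . . . . .
    . X . . . . . . .
    . . . . . . . . .
    . . . . . . . . .
T2:
  2·area = 38  (B↔C swapped to make it positive)
  edge (4, 13)→(8, 10): d=(4,-3) top-left  bias=+0
  edge (8, 10)→(14, 15): d=(6,5) right/bottom  bias=-1
  edge (14, 15)→(4, 13): d=(-10,-2) top-left  bias=+0
    (3,5)@(7, 11): e=[1,11,26] → X
    (4,5)@(9, 11): e=[7,1,30] → X
    (5,5)@(11, 11): e=[13,-9,34] → .
    (2,6)@(5, 13): e=[3,33,2] → X
    (5,6)@(11, 13): e=[21,3,14] → X
    (6,6)@(13, 13): e=[27,-7,18] → .
    (2,7)@(5, 15): e=[11,45,-18] → .
    (3,7)@(7, 15): e=[17,35,-14] → .
    (4,7)@(9, 15): e=[23,25,-10] → .
    (5,7)@(11, 15): e=[29,15,-6] → .
  covered (6 px):
    . . . . . . . . .
    . . . . . . . . .
    . . . . . . . . .
    . . . . . . . . .
    . . . . . . . . .
    . . . X X . . . .
    . . X X X X . . .
    . . . . . . . . .
T3:
  2·area = 12  (B↔C swapped to make it positive)
  edge (0, 16)→(0, 10): d=(0,-6) top-left  bias=+0
  edge (0, 10)→(2, 15): d=(2,5) right/bottom  bias=-1
  edge (2, 15)→(0, 16): d=(-2,1) right/bottom  bias=-1
    (0,6)@(1, 13): e=[6,1,5] → X
    (1,6)@(3, 13): e=[18,-9,3] → .
    (0,7)@(1, 15): e=[6,5,1] → X
    (1,7)@(3, 15): e=[18,-5,-1] → .
  covered (2 px):
    . . . . . . . . .
    . . . . . . . . .
    . . . . . . . . .
    . . . . . . . . .
    . . . . . . . . .
    . . . . . . . . .
    X . . . . . . . .
    X . . . . . . . .

Final: [[3,3],[2,4],[1,5]]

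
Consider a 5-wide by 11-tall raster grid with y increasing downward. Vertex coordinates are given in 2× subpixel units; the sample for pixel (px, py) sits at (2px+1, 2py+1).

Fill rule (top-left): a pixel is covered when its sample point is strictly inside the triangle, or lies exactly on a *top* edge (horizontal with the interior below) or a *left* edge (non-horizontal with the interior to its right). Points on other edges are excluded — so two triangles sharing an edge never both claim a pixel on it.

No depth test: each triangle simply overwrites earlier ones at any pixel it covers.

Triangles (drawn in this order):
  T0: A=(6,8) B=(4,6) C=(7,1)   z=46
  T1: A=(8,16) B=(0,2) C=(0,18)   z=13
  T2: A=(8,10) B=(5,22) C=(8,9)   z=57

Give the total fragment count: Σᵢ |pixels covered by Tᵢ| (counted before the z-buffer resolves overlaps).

T0:
  2·area = 16
  edge (6, 8)→(4, 6): d=(-2,-2) top-left  bias=+0
  edge (4, 6)→(7, 1): d=(3,-5) top-left  bias=+0
  edge (7, 1)→(6, 8): d=(-1,7) right/bottom  bias=-1
    (3,0)@(7, 1): e=[16,0,0] → .  [on edge]
    (0,1)@(1, 3): e=[0,-24,40] → .  [on edge]
    (1,2)@(3, 5): e=[0,-8,24] → .  [on edge]
    (2,2)@(5, 5): e=[4,2,10] → X
    (3,2)@(7, 5): e=[8,12,-4] → .
    (2,3)@(5, 7): e=[0,8,8] → X  [on edge]
    (3,3)@(7, 7): e=[4,18,-6] → .
    (2,4)@(5, 9): e=[-4,14,6] → .
    (3,4)@(7, 9): e=[0,24,-8] → .  [on edge]
    (0,5)@(1, 11): e=[-16,0,32] → .  [on edge]
    (4,5)@(9, 11): e=[0,40,-24] → .  [on edge]
    (2,7)@(5, 15): e=[-16,32,0] → .  [on edge]
  covered (2 px):
    . . . . .
    . . . . .
    . . X . .
    . . X . .
    . . . . .
    . . . . .
    . . . . .
    . . . . .
    . . . . .
    . . . . .
    . . . . .
T1:
  2·area = 128  (B↔C swapped to make it positive)
  edge (8, 16)→(0, 18): d=(-8,2) right/bottom  bias=-1
  edge (0, 18)→(0, 2): d=(0,-16) top-left  bias=+0
  edge (0, 2)→(8, 16): d=(8,14) right/bottom  bias=-1
    (0,2)@(1, 5): e=[102,16,10] → X
    (1,2)@(3, 5): e=[98,48,-18] → .
    (0,3)@(1, 7): e=[86,16,26] → X
    (1,3)@(3, 7): e=[82,48,-2] → .
    (0,4)@(1, 9): e=[70,16,42] → X
    (1,4)@(3, 9): e=[66,48,14] → X
    (2,4)@(5, 9): e=[62,80,-14] → .
    (0,5)@(1, 11): e=[54,16,58] → X
    (2,5)@(5, 11): e=[46,80,2] → X
    (3,5)@(7, 11): e=[42,112,-26] → .
    (0,6)@(1, 13): e=[38,16,74] → X
    (3,6)@(7, 13): e=[26,112,-10] → .
  covered (16 px):
    . . . . .
    . . . . .
    X . . . .
    X . . . .
    X X . . .
    X X X . .
    X X X . .
    X X X X .
    X X . . .
    . . . . .
    . . . . .
T2:
  2·area = 3
  edge (8, 10)→(5, 22): d=(-3,12) right/bottom  bias=-1
  edge (5, 22)→(8, 9): d=(3,-13) top-left  bias=+0
  edge (8, 9)→(8, 10): d=(0,1) right/bottom  bias=-1
  covered (0 px):
    . . . . .
    . . . . .
    . . . . .
    . . . . .
    . . . . .
    . . . . .
    . . . . .
    . . . . .
    . . . . .
    . . . . .
    . . . . .

Final: 18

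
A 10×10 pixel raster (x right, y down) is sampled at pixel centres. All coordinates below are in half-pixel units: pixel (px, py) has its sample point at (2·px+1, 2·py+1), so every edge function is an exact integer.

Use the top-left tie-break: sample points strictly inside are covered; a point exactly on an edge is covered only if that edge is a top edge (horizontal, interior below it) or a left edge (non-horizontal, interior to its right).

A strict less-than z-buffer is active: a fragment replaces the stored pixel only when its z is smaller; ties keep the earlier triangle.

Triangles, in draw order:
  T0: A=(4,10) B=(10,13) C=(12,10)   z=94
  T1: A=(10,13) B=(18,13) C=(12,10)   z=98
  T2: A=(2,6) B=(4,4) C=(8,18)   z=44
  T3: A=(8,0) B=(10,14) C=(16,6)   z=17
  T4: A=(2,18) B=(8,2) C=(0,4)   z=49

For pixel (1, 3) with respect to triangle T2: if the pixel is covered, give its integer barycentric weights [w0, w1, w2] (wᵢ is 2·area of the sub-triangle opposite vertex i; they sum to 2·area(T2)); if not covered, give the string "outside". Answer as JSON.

T0:
  2·area = 24  (B↔C swapped to make it positive)
  edge (4, 10)→(12, 10): d=(8,0) top-left  bias=+0
  edge (12, 10)→(10, 13): d=(-2,3) right/bottom  bias=-1
  edge (10, 13)→(4, 10): d=(-6,-3) top-left  bias=+0
    (3,5)@(7, 11): e=[8,13,3] → X
    (4,5)@(9, 11): e=[8,7,9] → X
    (5,5)@(11, 11): e=[8,1,15] → X
    (6,5)@(13, 11): e=[8,-5,21] → .
    (3,6)@(7, 13): e=[24,9,-9] → .
    (4,6)@(9, 13): e=[24,3,-3] → .
    (5,6)@(11, 13): e=[24,-3,3] → .
  covered (3 px):
    . . . . . . . . . .
    . . . . . . . . . .
    . . . . . . . . . .
    . . . . . . . . . .
    . . . . . . . . . .
    . . . X X X . . . .
    . . . . . . . . . .
    . . . . . . . . . .
    . . . . . . . . . .
    . . . . . . . . . .
T1:
  2·area = 24  (B↔C swapped to make it positive)
  edge (10, 13)→(12, 10): d=(2,-3) top-left  bias=+0
  edge (12, 10)→(18, 13): d=(6,3) right/bottom  bias=-1
  edge (18, 13)→(10, 13): d=(-8,0) right/bottom  bias=-1
    (6,5)@(13, 11): e=[5,3,16] → X
    (7,5)@(15, 11): e=[11,-3,16] → .
    (0,6)@(1, 13): e=[-27,51,0] → .  [on edge]
    (1,6)@(3, 13): e=[-21,45,0] → .  [on edge]
    (2,6)@(5, 13): e=[-15,39,0] → .  [on edge]
    (3,6)@(7, 13): e=[-9,33,0] → .  [on edge]
    (4,6)@(9, 13): e=[-3,27,0] → .  [on edge]
    (5,6)@(11, 13): e=[3,21,0] → .  [on edge]
    (6,6)@(13, 13): e=[9,15,0] → .  [on edge]
    (7,6)@(15, 13): e=[15,9,0] → .  [on edge]
    (8,6)@(17, 13): e=[21,3,0] → .  [on edge]
    (9,6)@(19, 13): e=[27,-3,0] → .  [on edge]
  covered (1 px):
    . . . . . . . . . .
    . . . . . . . . . .
    . . . . . . . . . .
    . . . . . . . . . .
    . . . . . . . . . .
    . . . . . . X . . .
    . . . . . . . . . .
    . . . . . . . . . .
    . . . . . . . . . .
    . . . . . . . . . .
T2:
  2·area = 36
  edge (2, 6)→(4, 4): d=(2,-2) top-left  bias=+0
  edge (4, 4)→(8, 18): d=(4,14) right/bottom  bias=-1
  edge (8, 18)→(2, 6): d=(-6,-12) top-left  bias=+0
    (3,0)@(7, 1): e=[0,-54,90] → .  [on edge]
    (2,1)@(5, 3): e=[0,-18,54] → .  [on edge]
    (1,2)@(3, 5): e=[0,18,18] → X  [on edge]
    (2,2)@(5, 5): e=[4,-10,42] → .
    (0,3)@(1, 7): e=[0,54,-18] → .  [on edge]
    (1,3)@(3, 7): e=[4,26,6] → X
    (2,3)@(5, 7): e=[8,-2,30] → .
    (1,4)@(3, 9): e=[8,34,-6] → .
    (2,4)@(5, 9): e=[12,6,18] → X
    (3,4)@(7, 9): e=[16,-22,42] → .
    (2,5)@(5, 11): e=[16,14,6] → X
    (3,5)@(7, 11): e=[20,-14,30] → .
  covered (5 px):
    . . . . . . . . . .
    . . . . . . . . . .
    . X . . . . . . . .
    . X . . . . . . . .
    . . X . . . . . . .
    . . X . . . . . . .
    . . . . . . . . . .
    . . . X . . . . . .
    . . . . . . . . . .
    . . . . . . . . . .
T3:
  2·area = 100  (B↔C swapped to make it positive)
  edge (8, 0)→(16, 6): d=(8,6) right/bottom  bias=-1
  edge (16, 6)→(10, 14): d=(-6,8) right/bottom  bias=-1
  edge (10, 14)→(8, 0): d=(-2,-14) top-left  bias=+0
    (4,0)@(9, 1): e=[2,86,12] → X
    (5,0)@(11, 1): e=[-10,70,40] → .
    (4,1)@(9, 3): e=[18,74,8] → X
    (5,1)@(11, 3): e=[6,58,36] → X
    (6,1)@(13, 3): e=[-6,42,64] → .
    (4,2)@(9, 5): e=[34,62,4] → X
    (6,2)@(13, 5): e=[10,30,60] → X
    (7,2)@(15, 5): e=[-2,14,88] → .
    (4,3)@(9, 7): e=[50,50,0] → X  [on edge]
    (7,3)@(15, 7): e=[14,2,84] → X
    (8,3)@(17, 7): e=[2,-14,112] → .
    (4,4)@(9, 9): e=[66,38,-4] → .
  covered (13 px):
    . . . . X . . . . .
    . . . . X X . . . .
    . . . . X X X . . .
    . . . . X X X X . .
    . . . . . X X . . .
    . . . . . X . . . .
    . . . . . . . . . .
    . . . . . . . . . .
    . . . . . . . . . .
    . . . . . . . . . .
T4:
  2·area = 116  (B↔C swapped to make it positive)
  edge (2, 18)→(0, 4): d=(-2,-14) top-left  bias=+0
  edge (0, 4)→(8, 2): d=(8,-2) top-left  bias=+0
  edge (8, 2)→(2, 18): d=(-6,16) right/bottom  bias=-1
    (2,1)@(5, 3): e=[72,2,42] → X
    (3,1)@(7, 3): e=[100,6,10] → X
    (4,1)@(9, 3): e=[128,10,-22] → .
    (0,2)@(1, 5): e=[12,10,94] → X
    (1,2)@(3, 5): e=[40,14,62] → X
    (3,2)@(7, 5): e=[96,22,-2] → .
    (0,3)@(1, 7): e=[8,26,82] → X
    (3,3)@(7, 7): e=[92,38,-14] → .
    (0,4)@(1, 9): e=[4,42,70] → X
    (3,4)@(7, 9): e=[88,54,-26] → .
    (0,5)@(1, 11): e=[0,58,58] → X  [on edge]
    (2,5)@(5, 11): e=[56,66,-6] → .
  covered (15 px):
    . . . . . . . . . .
    . . X X . . . . . .
    X X X . . . . . . .
    X X X . . . . . . .
    X X X . . . . . . .
    X X . . . . . . . .
    . X . . . . . . . .
    . X . . . . . . . .
    . . . . . . . . . .
    . . . . . . . . . .

Result: [26,6,4]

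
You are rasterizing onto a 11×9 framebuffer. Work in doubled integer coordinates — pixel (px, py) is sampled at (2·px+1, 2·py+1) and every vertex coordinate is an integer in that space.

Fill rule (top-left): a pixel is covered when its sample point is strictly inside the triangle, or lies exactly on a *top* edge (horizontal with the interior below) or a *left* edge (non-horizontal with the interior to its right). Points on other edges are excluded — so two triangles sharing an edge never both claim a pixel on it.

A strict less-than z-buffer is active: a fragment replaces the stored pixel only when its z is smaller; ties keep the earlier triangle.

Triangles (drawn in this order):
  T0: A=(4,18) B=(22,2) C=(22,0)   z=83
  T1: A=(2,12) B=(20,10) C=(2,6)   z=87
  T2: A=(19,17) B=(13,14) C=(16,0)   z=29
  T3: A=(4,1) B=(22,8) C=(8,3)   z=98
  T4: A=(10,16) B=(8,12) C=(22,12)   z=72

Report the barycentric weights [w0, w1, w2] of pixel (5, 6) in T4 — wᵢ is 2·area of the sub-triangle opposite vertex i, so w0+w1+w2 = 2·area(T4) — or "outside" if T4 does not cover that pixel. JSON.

T0:
  2·area = 36  (B↔C swapped to make it positive)
  edge (4, 18)→(22, 0): d=(18,-18) top-left  bias=+0
  edge (22, 0)→(22, 2): d=(0,2) right/bottom  bias=-1
  edge (22, 2)→(4, 18): d=(-18,16) right/bottom  bias=-1
    (10,0)@(21, 1): e=[0,2,34] → X  [on edge]
    (9,1)@(19, 3): e=[0,6,30] → X  [on edge]
    (10,1)@(21, 3): e=[36,2,-2] → .
    (8,2)@(17, 5): e=[0,10,26] → X  [on edge]
    (9,2)@(19, 5): e=[36,6,-6] → .
    (7,3)@(15, 7): e=[0,14,22] → X  [on edge]
    (8,3)@(17, 7): e=[36,10,-10] → .
    (6,4)@(13, 9): e=[0,18,18] → X  [on edge]
    (7,4)@(15, 9): e=[36,14,-14] → .
    (5,5)@(11, 11): e=[0,22,14] → X  [on edge]
    (6,5)@(13, 11): e=[36,18,-18] → .
    (4,6)@(9, 13): e=[0,26,10] → X  [on edge]
    (3,7)@(7, 15): e=[0,30,6] → X  [on edge]
    (2,8)@(5, 17): e=[0,34,2] → X  [on edge]
  covered (9 px):
    . . . . . . . . . . X
    . . . . . . . . . X .
    . . . . . . . . X . .
    . . . . . . . X . . .
    . . . . . . X . . . .
    . . . . . X . . . . .
    . . . . X . . . . . .
    . . . X . . . . . . .
    . . X . . . . . . . .
T1:
  2·area = 108  (B↔C swapped to make it positive)
  edge (2, 12)→(2, 6): d=(0,-6) top-left  bias=+0
  edge (2, 6)→(20, 10): d=(18,4) right/bottom  bias=-1
  edge (20, 10)→(2, 12): d=(-18,2) right/bottom  bias=-1
    (1,3)@(3, 7): e=[6,14,88] → X
    (2,3)@(5, 7): e=[18,6,84] → X
    (3,3)@(7, 7): e=[30,-2,80] → .
    (1,4)@(3, 9): e=[6,50,52] → X
    (3,4)@(7, 9): e=[30,34,44] → X
    (4,4)@(9, 9): e=[42,26,40] → X
    (5,4)@(11, 9): e=[54,18,36] → X
    (6,4)@(13, 9): e=[66,10,32] → X
    (7,4)@(15, 9): e=[78,2,28] → X
    (8,4)@(17, 9): e=[90,-6,24] → .
    (1,5)@(3, 11): e=[6,86,16] → X
    (5,5)@(11, 11): e=[54,54,0] → .  [on edge]
  covered (13 px):
    . . . . . . . . . . .
    . . . . . . . . . . .
    . . . . . . . . . . .
    . X X . . . . . . . .
    . X X X X X X X . . .
    . X X X X . . . . . .
    . . . . . . . . . . .
    . . . . . . . . . . .
    . . . . . . . . . . .
T2:
  2·area = 93
  edge (19, 17)→(13, 14): d=(-6,-3) top-left  bias=+0
  edge (13, 14)→(16, 0): d=(3,-14) top-left  bias=+0
  edge (16, 0)→(19, 17): d=(3,17) right/bottom  bias=-1
    (7,2)@(15, 5): e=[60,1,32] → X
    (8,2)@(17, 5): e=[66,29,-2] → .
    (7,3)@(15, 7): e=[48,7,38] → X
    (8,3)@(17, 7): e=[54,35,4] → X
    (9,3)@(19, 7): e=[60,63,-30] → .
    (1,4)@(3, 9): e=[0,-155,248] → .  [on edge]
    (7,4)@(15, 9): e=[36,13,44] → X
    (9,4)@(19, 9): e=[48,69,-24] → .
    (3,5)@(7, 11): e=[0,-93,186] → .  [on edge]
    (7,5)@(15, 11): e=[24,19,50] → X
    (9,5)@(19, 11): e=[36,75,-18] → .
    (5,6)@(11, 13): e=[0,-31,124] → .  [on edge]
    (7,7)@(15, 15): e=[0,31,62] → X  [on edge]
    (9,8)@(19, 17): e=[0,93,0] → .  [on edge]
  covered (11 px):
    . . . . . . . . . . .
    . . . . . . . . . . .
    . . . . . . . X . . .
    . . . . . . . X X . .
    . . . . . . . X X . .
    . . . . . . . X X . .
    . . . . . . . X X . .
    . . . . . . . X X . .
    . . . . . . . . . . .
T3:
  2·area = 8
  edge (4, 1)→(22, 8): d=(18,7) right/bottom  bias=-1
  edge (22, 8)→(8, 3): d=(-14,-5) top-left  bias=+0
  edge (8, 3)→(4, 1): d=(-4,-2) top-left  bias=+0
    (4,1)@(9, 3): e=[1,5,2] → X
    (5,1)@(11, 3): e=[-13,15,6] → .
    (4,2)@(9, 5): e=[37,-23,-6] → .
  covered (1 px):
    . . . . . . . . . . .
    . . . . X . . . . . .
    . . . . . . . . . . .
    . . . . . . . . . . .
    . . . . . . . . . . .
    . . . . . . . . . . .
    . . . . . . . . . . .
    . . . . . . . . . . .
    . . . . . . . . . . .
T4:
  2·area = 56
  edge (10, 16)→(8, 12): d=(-2,-4) top-left  bias=+0
  edge (8, 12)→(22, 12): d=(14,0) top-left  bias=+0
  edge (22, 12)→(10, 16): d=(-12,4) right/bottom  bias=-1
    (4,6)@(9, 13): e=[2,14,40] → X
    (5,6)@(11, 13): e=[10,14,32] → X
    (6,6)@(13, 13): e=[18,14,24] → X
    (7,6)@(15, 13): e=[26,14,16] → X
    (8,6)@(17, 13): e=[34,14,8] → X
    (9,6)@(19, 13): e=[42,14,0] → .  [on edge]
    (4,7)@(9, 15): e=[-2,42,16] → .
    (5,7)@(11, 15): e=[6,42,8] → X
    (6,7)@(13, 15): e=[14,42,0] → .  [on edge]
    (7,7)@(15, 15): e=[22,42,-8] → .
    (8,7)@(17, 15): e=[30,42,-16] → .
    (3,8)@(7, 17): e=[-14,70,0] → .  [on edge]
  covered (6 px):
    . . . . . . . . . . .
    . . . . . . . . . . .
    . . . . . . . . . . .
    . . . . . . . . . . .
    . . . . . . . . . . .
    . . . . . . . . . . .
    . . . . X X X X X . .
    . . . . . X . . . . .
    . . . . . . . . . . .

Result: [14,32,10]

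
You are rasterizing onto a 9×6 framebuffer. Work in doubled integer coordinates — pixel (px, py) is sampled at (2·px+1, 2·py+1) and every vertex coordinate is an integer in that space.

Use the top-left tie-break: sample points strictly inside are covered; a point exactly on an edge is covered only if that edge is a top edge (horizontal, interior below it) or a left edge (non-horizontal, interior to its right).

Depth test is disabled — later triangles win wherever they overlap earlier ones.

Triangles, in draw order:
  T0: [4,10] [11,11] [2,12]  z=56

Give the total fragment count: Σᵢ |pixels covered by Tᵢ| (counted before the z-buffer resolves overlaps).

T0:
  2·area = 16
  edge (4, 10)→(11, 11): d=(7,1) right/bottom  bias=-1
  edge (11, 11)→(2, 12): d=(-9,1) right/bottom  bias=-1
  edge (2, 12)→(4, 10): d=(2,-2) top-left  bias=+0
    (6,0)@(13, 1): e=[-72,88,0] → .  [on edge]
    (5,1)@(11, 3): e=[-56,72,0] → .  [on edge]
    (4,2)@(9, 5): e=[-40,56,0] → .  [on edge]
    (3,3)@(7, 7): e=[-24,40,0] → .  [on edge]
    (2,4)@(5, 9): e=[-8,24,0] → .  [on edge]
    (1,5)@(3, 11): e=[8,8,0] → X  [on edge]
    (2,5)@(5, 11): e=[6,6,4] → X
    (3,5)@(7, 11): e=[4,4,8] → X
    (4,5)@(9, 11): e=[2,2,12] → X
    (5,5)@(11, 11): e=[0,0,16] → .  [on edge]
  covered (4 px):
    . . . . . . . . .
    . . . . . . . . .
    . . . . . . . . .
    . . . . . . . . .
    . . . . . . . . .
    . X X X X . . . .

Answer: 4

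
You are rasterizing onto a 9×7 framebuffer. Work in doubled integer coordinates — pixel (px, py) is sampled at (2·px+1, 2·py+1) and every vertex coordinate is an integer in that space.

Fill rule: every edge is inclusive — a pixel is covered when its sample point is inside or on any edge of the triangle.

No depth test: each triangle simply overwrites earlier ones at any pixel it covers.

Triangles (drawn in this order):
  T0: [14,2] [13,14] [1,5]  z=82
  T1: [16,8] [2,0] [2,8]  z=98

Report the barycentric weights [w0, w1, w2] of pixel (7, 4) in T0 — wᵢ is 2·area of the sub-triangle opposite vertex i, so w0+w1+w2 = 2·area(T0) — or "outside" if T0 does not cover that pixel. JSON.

T0:
  2·area = 153
  edge (14, 2)→(13, 14): d=(-1,12) inclusive
  edge (13, 14)→(1, 5): d=(-12,-9) inclusive
  edge (1, 5)→(14, 2): d=(13,-3) inclusive
    (5,1)@(11, 3): e=[35,114,4] → █
    (6,1)@(13, 3): e=[11,132,10] → █
    (7,1)@(15, 3): e=[-13,150,16] → ·
    (0,2)@(1, 5): e=[153,0,0] → █  [on edge]
    (1,2)@(3, 5): e=[129,18,6] → █
    (2,2)@(5, 5): e=[105,36,12] → █
    (3,2)@(7, 5): e=[81,54,18] → █
    (4,2)@(9, 5): e=[57,72,24] → █
    (7,2)@(15, 5): e=[-15,126,42] → ·
    (0,3)@(1, 7): e=[151,-24,26] → ·
    (1,3)@(3, 7): e=[127,-6,32] → ·
    (2,3)@(5, 7): e=[103,12,38] → █
    (4,5)@(9, 11): e=[51,0,102] → █  [on edge]
  covered (22 px):
    · · · · · · · · ·
    · · · · · █ █ · ·
    █ █ █ █ █ █ █ · ·
    · · █ █ █ █ █ · ·
    · · · █ █ █ █ · ·
    · · · · █ █ █ · ·
    · · · · · · █ · ·
T1:
  2·area = 112  (B↔C swapped to make it positive)
  edge (16, 8)→(2, 8): d=(-14,0) inclusive
  edge (2, 8)→(2, 0): d=(0,-8) inclusive
  edge (2, 0)→(16, 8): d=(14,8) inclusive
    (1,0)@(3, 1): e=[98,8,6] → █
    (2,0)@(5, 1): e=[98,24,-10] → ·
    (1,1)@(3, 3): e=[70,8,34] → █
    (2,1)@(5, 3): e=[70,24,18] → █
    (3,1)@(7, 3): e=[70,40,2] → █
    (4,1)@(9, 3): e=[70,56,-14] → ·
    (1,2)@(3, 5): e=[42,8,62] → █
    (4,2)@(9, 5): e=[42,56,14] → █
    (5,2)@(11, 5): e=[42,72,-2] → ·
    (1,3)@(3, 7): e=[14,8,90] → █
    (5,3)@(11, 7): e=[14,72,26] → █
    (6,3)@(13, 7): e=[14,88,10] → █
  covered (14 px):
    · █ · · · · · · ·
    · █ █ █ · · · · ·
    · █ █ █ █ · · · ·
    · █ █ █ █ █ █ · ·
    · · · · · · · · ·
    · · · · · · · · ·
    · · · · · · · · ·

Result: "outside"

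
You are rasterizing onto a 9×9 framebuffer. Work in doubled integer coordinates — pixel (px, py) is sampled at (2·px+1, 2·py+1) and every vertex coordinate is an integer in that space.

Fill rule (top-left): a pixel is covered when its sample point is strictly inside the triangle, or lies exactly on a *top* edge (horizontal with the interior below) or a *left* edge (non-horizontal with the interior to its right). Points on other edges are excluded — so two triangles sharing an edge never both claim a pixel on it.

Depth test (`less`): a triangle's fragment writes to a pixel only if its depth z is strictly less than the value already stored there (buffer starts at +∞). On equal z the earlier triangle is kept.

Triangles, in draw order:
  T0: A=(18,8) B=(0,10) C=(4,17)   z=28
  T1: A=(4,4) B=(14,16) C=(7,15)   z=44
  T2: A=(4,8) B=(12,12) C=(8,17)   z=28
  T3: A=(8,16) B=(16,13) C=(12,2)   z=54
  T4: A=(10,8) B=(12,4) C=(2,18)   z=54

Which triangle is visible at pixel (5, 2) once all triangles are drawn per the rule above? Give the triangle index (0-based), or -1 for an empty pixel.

T0:
  2·area = 134  (B↔C swapped to make it positive)
  edge (18, 8)→(4, 17): d=(-14,9) right/bottom  bias=-1
  edge (4, 17)→(0, 10): d=(-4,-7) top-left  bias=+0
  edge (0, 10)→(18, 8): d=(18,-2) top-left  bias=+0
    (4,4)@(9, 9): e=[67,67,0] → X  [on edge]
    (5,4)@(11, 9): e=[49,81,4] → X
    (6,4)@(13, 9): e=[31,95,8] → X
    (7,4)@(15, 9): e=[13,109,12] → X
    (8,4)@(17, 9): e=[-5,123,16] → .
    (0,5)@(1, 11): e=[111,3,20] → X
    (1,5)@(3, 11): e=[93,17,24] → X
    (2,5)@(5, 11): e=[75,31,28] → X
    (3,5)@(7, 11): e=[57,45,32] → X
    (7,5)@(15, 11): e=[-15,101,48] → .
    (0,6)@(1, 13): e=[83,-5,56] → .
    (1,6)@(3, 13): e=[65,9,60] → X
  covered (18 px):
    . . . . . . . . .
    . . . . . . . . .
    . . . . . . . . .
    . . . . . . . . .
    . . . . X X X X .
    X X X X X X X . .
    . X X X X . . . .
    . X X X . . . . .
    . . . . . . . . .
T1:
  2·area = 74
  edge (4, 4)→(14, 16): d=(10,12) right/bottom  bias=-1
  edge (14, 16)→(7, 15): d=(-7,-1) top-left  bias=+0
  edge (7, 15)→(4, 4): d=(-3,-11) top-left  bias=+0
    (2,3)@(5, 7): e=[18,54,2] → X
    (3,3)@(7, 7): e=[-6,56,24] → .
    (2,4)@(5, 9): e=[38,40,-4] → .
    (3,4)@(7, 9): e=[14,42,18] → X
    (4,4)@(9, 9): e=[-10,44,40] → .
    (3,5)@(7, 11): e=[34,28,12] → X
    (4,5)@(9, 11): e=[10,30,34] → X
    (5,5)@(11, 11): e=[-14,32,56] → .
    (3,6)@(7, 13): e=[54,14,6] → X
    (5,6)@(11, 13): e=[6,18,50] → X
    (6,6)@(13, 13): e=[-18,20,72] → .
    (3,7)@(7, 15): e=[74,0,0] → X  [on edge]
  covered (11 px):
    . . . . . . . . .
    . . . . . . . . .
    . . . . . . . . .
    . . X . . . . . .
    . . . X . . . . .
    . . . X X . . . .
    . . . X X X . . .
    . . . X X X X . .
    . . . . . . . . .
T2:
  2·area = 56
  edge (4, 8)→(12, 12): d=(8,4) right/bottom  bias=-1
  edge (12, 12)→(8, 17): d=(-4,5) right/bottom  bias=-1
  edge (8, 17)→(4, 8): d=(-4,-9) top-left  bias=+0
    (2,4)@(5, 9): e=[4,47,5] → X
    (3,4)@(7, 9): e=[-4,37,23] → .
    (2,5)@(5, 11): e=[20,39,-3] → .
    (3,5)@(7, 11): e=[12,29,15] → X
    (4,5)@(9, 11): e=[4,19,33] → X
    (5,5)@(11, 11): e=[-4,9,51] → .
    (3,6)@(7, 13): e=[28,21,7] → X
    (5,6)@(11, 13): e=[12,1,43] → X
    (6,6)@(13, 13): e=[4,-9,61] → .
    (3,7)@(7, 15): e=[44,13,-1] → .
    (4,7)@(9, 15): e=[36,3,17] → X
    (5,7)@(11, 15): e=[28,-7,35] → .
  covered (7 px):
    . . . . . . . . .
    . . . . . . . . .
    . . . . . . . . .
    . . . . . . . . .
    . . X . . . . . .
    . . . X X . . . .
    . . . X X X . . .
    . . . . X . . . .
    . . . . . . . . .
T3:
  2·area = 100  (B↔C swapped to make it positive)
  edge (8, 16)→(12, 2): d=(4,-14) top-left  bias=+0
  edge (12, 2)→(16, 13): d=(4,11) right/bottom  bias=-1
  edge (16, 13)→(8, 16): d=(-8,3) right/bottom  bias=-1
    (6,2)@(13, 5): e=[26,1,73] → X
    (7,2)@(15, 5): e=[54,-21,67] → .
    (5,3)@(11, 7): e=[6,31,63] → X
    (7,3)@(15, 7): e=[62,-13,51] → .
    (5,4)@(11, 9): e=[14,39,47] → X
    (7,4)@(15, 9): e=[70,-5,35] → .
    (5,5)@(11, 11): e=[22,47,31] → X
    (7,5)@(15, 11): e=[78,3,19] → X
    (8,5)@(17, 11): e=[106,-19,13] → .
    (4,6)@(9, 13): e=[2,77,21] → X
    (8,6)@(17, 13): e=[114,-11,-3] → .
    (4,7)@(9, 15): e=[10,85,5] → X
  covered (13 px):
    . . . . . . . . .
    . . . . . . . . .
    . . . . . . X . .
    . . . . . X X . .
    . . . . . X X . .
    . . . . . X X X .
    . . . . X X X X .
    . . . . X . . . .
    . . . . . . . . .
T4:
  2·area = 12  (B↔C swapped to make it positive)
  edge (10, 8)→(2, 18): d=(-8,10) right/bottom  bias=-1
  edge (2, 18)→(12, 4): d=(10,-14) top-left  bias=+0
  edge (12, 4)→(10, 8): d=(-2,4) right/bottom  bias=-1
    (4,4)@(9, 9): e=[2,8,2] → X
    (5,4)@(11, 9): e=[-18,36,-6] → .
    (3,5)@(7, 11): e=[6,0,6] → X  [on edge]
    (4,5)@(9, 11): e=[-14,28,-2] → .
    (3,6)@(7, 13): e=[-10,20,2] → .
  covered (2 px):
    . . . . . . . . .
    . . . . . . . . .
    . . . . . . . . .
    . . . . . . . . .
    . . . . X . . . .
    . . . X . . . . .
    . . . . . . . . .
    . . . . . . . . .
    . . . . . . . . .

Z-buffer (winner per pixel, '.' = empty):
  . . . . . . . . .
  . . . . . . . . .
  . . . . . . 3 . .
  . . 1 . . 3 3 . .
  . . 2 1 0 0 0 0 .
  0 0 0 0 0 0 0 3 .
  . 0 0 0 0 2 3 3 .
  . 0 0 0 2 1 1 . .
  . . . . . . . . .

Final: -1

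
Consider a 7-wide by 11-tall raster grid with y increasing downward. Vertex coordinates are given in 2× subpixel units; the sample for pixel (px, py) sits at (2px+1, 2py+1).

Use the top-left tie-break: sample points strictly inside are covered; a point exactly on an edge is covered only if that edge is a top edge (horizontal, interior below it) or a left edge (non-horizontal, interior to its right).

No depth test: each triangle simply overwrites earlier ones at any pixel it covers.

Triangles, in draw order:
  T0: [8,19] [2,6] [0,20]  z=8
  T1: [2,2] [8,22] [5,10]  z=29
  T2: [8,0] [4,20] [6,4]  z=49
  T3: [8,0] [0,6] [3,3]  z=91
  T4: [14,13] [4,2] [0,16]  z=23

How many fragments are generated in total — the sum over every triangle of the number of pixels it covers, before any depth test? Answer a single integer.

T0:
  2·area = 110  (B↔C swapped to make it positive)
  edge (8, 19)→(0, 20): d=(-8,1) right/bottom  bias=-1
  edge (0, 20)→(2, 6): d=(2,-14) top-left  bias=+0
  edge (2, 6)→(8, 19): d=(6,13) right/bottom  bias=-1
    (1,4)@(3, 9): e=[85,20,5] → #
    (2,4)@(5, 9): e=[83,48,-21] → ·
    (1,5)@(3, 11): e=[69,24,17] → #
    (2,5)@(5, 11): e=[67,52,-9] → ·
    (0,6)@(1, 13): e=[55,0,55] → #  [on edge]
    (2,6)@(5, 13): e=[51,56,3] → #
    (3,6)@(7, 13): e=[49,84,-23] → ·
    (0,7)@(1, 15): e=[39,4,67] → #
    (3,7)@(7, 15): e=[33,88,-11] → ·
    (0,8)@(1, 17): e=[23,8,79] → #
    (3,8)@(7, 17): e=[17,92,1] → #
    (4,8)@(9, 17): e=[15,120,-25] → ·
  covered (16 px):
    · · · · · · ·
    · · · · · · ·
    · · · · · · ·
    · · · · · · ·
    · # · · · · ·
    · # · · · · ·
    # # # · · · ·
    # # # · · · ·
    # # # # · · ·
    # # # # · · ·
    · · · · · · ·
T1:
  2·area = 12  (B↔C swapped to make it positive)
  edge (2, 2)→(5, 10): d=(3,8) right/bottom  bias=-1
  edge (5, 10)→(8, 22): d=(3,12) right/bottom  bias=-1
  edge (8, 22)→(2, 2): d=(-6,-20) top-left  bias=+0
    (1,2)@(3, 5): e=[1,9,2] → #
    (2,2)@(5, 5): e=[-15,-15,42] → ·
    (1,3)@(3, 7): e=[7,15,-10] → ·
    (2,5)@(5, 11): e=[3,3,6] → #
    (3,5)@(7, 11): e=[-13,-21,46] → ·
    (2,6)@(5, 13): e=[9,9,-6] → ·
  covered (2 px):
    · · · · · · ·
    · · · · · · ·
    · # · · · · ·
    · · · · · · ·
    · · · · · · ·
    · · # · · · ·
    · · · · · · ·
    · · · · · · ·
    · · · · · · ·
    · · · · · · ·
    · · · · · · ·
T2:
  2·area = 24
  edge (8, 0)→(4, 20): d=(-4,20) right/bottom  bias=-1
  edge (4, 20)→(6, 4): d=(2,-16) top-left  bias=+0
  edge (6, 4)→(8, 0): d=(2,-4) top-left  bias=+0
    (3,1)@(7, 3): e=[8,14,2] → #
    (4,1)@(9, 3): e=[-32,46,10] → ·
    (3,2)@(7, 5): e=[0,18,6] → ·  [on edge]
    (2,6)@(5, 13): e=[8,2,14] → #
    (3,6)@(7, 13): e=[-32,34,22] → ·
    (2,7)@(5, 15): e=[0,6,18] → ·  [on edge]
  covered (2 px):
    · · · · · · ·
    · · · # · · ·
    · · · · · · ·
    · · · · · · ·
    · · · · · · ·
    · · · · · · ·
    · · # · · · ·
    · · · · · · ·
    · · · · · · ·
    · · · · · · ·
    · · · · · · ·
T3:
  2·area = 6
  edge (8, 0)→(0, 6): d=(-8,6) right/bottom  bias=-1
  edge (0, 6)→(3, 3): d=(3,-3) top-left  bias=+0
  edge (3, 3)→(8, 0): d=(5,-3) top-left  bias=+0
    (2,0)@(5, 1): e=[10,0,-4] → ·  [on edge]
    (1,1)@(3, 3): e=[6,0,0] → #  [on edge]
    (2,1)@(5, 3): e=[-6,6,6] → ·
    (0,2)@(1, 5): e=[2,0,4] → #  [on edge]
    (1,2)@(3, 5): e=[-10,6,10] → ·
    (0,3)@(1, 7): e=[-14,6,14] → ·
  covered (2 px):
    · · · · · · ·
    · # · · · · ·
    # · · · · · ·
    · · · · · · ·
    · · · · · · ·
    · · · · · · ·
    · · · · · · ·
    · · · · · · ·
    · · · · · · ·
    · · · · · · ·
    · · · · · · ·
T4:
  2·area = 184  (B↔C swapped to make it positive)
  edge (14, 13)→(0, 16): d=(-14,3) right/bottom  bias=-1
  edge (0, 16)→(4, 2): d=(4,-14) top-left  bias=+0
  edge (4, 2)→(14, 13): d=(10,11) right/bottom  bias=-1
    (2,2)@(5, 5): e=[139,26,19] → #
    (3,2)@(7, 5): e=[133,54,-3] → ·
    (1,3)@(3, 7): e=[117,6,61] → #
    (3,3)@(7, 7): e=[105,62,17] → #
    (4,3)@(9, 7): e=[99,90,-5] → ·
    (1,4)@(3, 9): e=[89,14,81] → #
    (4,4)@(9, 9): e=[71,98,15] → #
    (5,4)@(11, 9): e=[65,126,-7] → ·
    (1,5)@(3, 11): e=[61,22,101] → #
    (5,5)@(11, 11): e=[37,134,13] → #
    (6,5)@(13, 11): e=[31,162,-9] → ·
    (0,6)@(1, 13): e=[39,2,143] → #
  covered (22 px):
    · · · · · · ·
    · · · · · · ·
    · · # · · · ·
    · # # # · · ·
    · # # # # · ·
    · # # # # # ·
    # # # # # # #
    # # · · · · ·
    · · · · · · ·
    · · · · · · ·
    · · · · · · ·

Result: 44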